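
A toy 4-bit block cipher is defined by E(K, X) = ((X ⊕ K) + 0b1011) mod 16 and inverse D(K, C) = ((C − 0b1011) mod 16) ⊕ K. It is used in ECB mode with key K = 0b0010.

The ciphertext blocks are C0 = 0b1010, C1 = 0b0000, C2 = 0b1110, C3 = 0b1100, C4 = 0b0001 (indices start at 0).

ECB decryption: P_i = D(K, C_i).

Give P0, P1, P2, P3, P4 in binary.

P0 = 0b1101, P1 = 0b0111, P2 = 0b0001, P3 = 0b0011, P4 = 0b0100

P0: D(K, 0b1010) = 0b1101.
P1: D(K, 0b0000) = 0b0111.
P2: D(K, 0b1110) = 0b0001.
P3: D(K, 0b1100) = 0b0011.
P4: D(K, 0b0001) = 0b0100.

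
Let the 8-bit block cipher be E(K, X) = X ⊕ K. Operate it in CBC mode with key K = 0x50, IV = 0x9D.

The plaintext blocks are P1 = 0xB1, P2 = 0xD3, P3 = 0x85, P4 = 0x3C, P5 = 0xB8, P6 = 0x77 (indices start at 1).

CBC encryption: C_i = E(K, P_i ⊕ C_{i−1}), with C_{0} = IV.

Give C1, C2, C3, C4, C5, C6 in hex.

C1 = 0x7C, C2 = 0xFF, C3 = 0x2A, C4 = 0x46, C5 = 0xAE, C6 = 0x89

C1: P1 ⊕ 0x9D = 0x2C; E(K, 0x2C) = 0x7C.
C2: P2 ⊕ 0x7C = 0xAF; E(K, 0xAF) = 0xFF.
C3: P3 ⊕ 0xFF = 0x7A; E(K, 0x7A) = 0x2A.
C4: P4 ⊕ 0x2A = 0x16; E(K, 0x16) = 0x46.
C5: P5 ⊕ 0x46 = 0xFE; E(K, 0xFE) = 0xAE.
C6: P6 ⊕ 0xAE = 0xD9; E(K, 0xD9) = 0x89.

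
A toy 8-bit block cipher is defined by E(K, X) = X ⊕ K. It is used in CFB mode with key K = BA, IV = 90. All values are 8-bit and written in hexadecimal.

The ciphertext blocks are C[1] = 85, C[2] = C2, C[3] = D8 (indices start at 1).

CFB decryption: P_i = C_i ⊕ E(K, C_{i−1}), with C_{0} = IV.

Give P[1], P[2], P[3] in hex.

P[1] = AF, P[2] = FD, P[3] = A0

P[1]: E(K, 90) = 2A; 85 ⊕ 2A = AF.
P[2]: E(K, 85) = 3F; C2 ⊕ 3F = FD.
P[3]: E(K, C2) = 78; D8 ⊕ 78 = A0.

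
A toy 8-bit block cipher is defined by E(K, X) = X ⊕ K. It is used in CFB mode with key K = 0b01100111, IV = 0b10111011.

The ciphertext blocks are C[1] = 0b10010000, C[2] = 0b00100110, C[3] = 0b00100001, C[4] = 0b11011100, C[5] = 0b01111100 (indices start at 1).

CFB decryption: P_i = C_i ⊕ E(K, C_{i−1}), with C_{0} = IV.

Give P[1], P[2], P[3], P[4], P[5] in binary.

P[1]: E(K, 0b10111011) = 0b11011100; 0b10010000 ⊕ 0b11011100 = 0b01001100.
P[2]: E(K, 0b10010000) = 0b11110111; 0b00100110 ⊕ 0b11110111 = 0b11010001.
P[3]: E(K, 0b00100110) = 0b01000001; 0b00100001 ⊕ 0b01000001 = 0b01100000.
P[4]: E(K, 0b00100001) = 0b01000110; 0b11011100 ⊕ 0b01000110 = 0b10011010.
P[5]: E(K, 0b11011100) = 0b10111011; 0b01111100 ⊕ 0b10111011 = 0b11000111.

P[1] = 0b01001100, P[2] = 0b11010001, P[3] = 0b01100000, P[4] = 0b10011010, P[5] = 0b11000111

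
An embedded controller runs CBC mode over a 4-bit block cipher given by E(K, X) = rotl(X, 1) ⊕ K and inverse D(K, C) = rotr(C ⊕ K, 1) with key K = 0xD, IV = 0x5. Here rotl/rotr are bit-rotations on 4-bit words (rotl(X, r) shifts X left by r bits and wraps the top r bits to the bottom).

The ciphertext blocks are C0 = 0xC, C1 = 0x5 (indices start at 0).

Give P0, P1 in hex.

CBC decryption: P_i = D(K, C_i) ⊕ C_{i−1}, with C_{−1} = IV.
P0: D(K, 0xC) = 0x8; 0x8 ⊕ 0x5 = 0xD.
P1: D(K, 0x5) = 0x4; 0x4 ⊕ 0xC = 0x8.

P0 = 0xD, P1 = 0x8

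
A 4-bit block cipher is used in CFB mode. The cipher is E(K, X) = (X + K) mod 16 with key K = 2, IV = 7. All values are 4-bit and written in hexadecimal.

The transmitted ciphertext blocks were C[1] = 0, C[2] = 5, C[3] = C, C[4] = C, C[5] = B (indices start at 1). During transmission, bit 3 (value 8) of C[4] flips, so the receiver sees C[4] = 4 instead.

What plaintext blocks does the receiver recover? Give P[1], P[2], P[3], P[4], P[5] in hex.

P[1] = 9, P[2] = 7, P[3] = B, P[4] = A, P[5] = D

CFB decryption: P_i = C_i ⊕ E(K, C_{i−1}), with C_{0} = IV.
Only C[4] changed, to 4. In CFB, a change in C_i flips the same bit in P_i and garbles P_{i+1}. Decrypting the received ciphertext:
P[1]: E(K, 7) = 9; 0 ⊕ 9 = 9.
P[2]: E(K, 0) = 2; 5 ⊕ 2 = 7.
P[3]: E(K, 5) = 7; C ⊕ 7 = B.
P[4]: E(K, C) = E; 4 ⊕ E = A.
P[5]: E(K, 4) = 6; B ⊕ 6 = D.
Blocks that differ from the original plaintext: P[4], P[5].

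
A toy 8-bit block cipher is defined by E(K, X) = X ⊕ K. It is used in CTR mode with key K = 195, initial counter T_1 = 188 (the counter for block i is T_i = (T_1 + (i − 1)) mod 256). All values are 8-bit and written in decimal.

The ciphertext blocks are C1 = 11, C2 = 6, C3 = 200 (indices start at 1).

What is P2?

CTR decryption: S_i = E(K, T_i) where T_i is the counter for block i; P_i = C_i ⊕ S_i.
P2: T = 189, S = E(K, T) = 126; 6 ⊕ 126 = 120.

P2 = 120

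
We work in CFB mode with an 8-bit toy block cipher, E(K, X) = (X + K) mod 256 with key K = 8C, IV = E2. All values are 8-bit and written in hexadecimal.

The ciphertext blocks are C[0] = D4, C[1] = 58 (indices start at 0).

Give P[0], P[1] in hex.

CFB decryption: P_i = C_i ⊕ E(K, C_{i−1}), with C_{−1} = IV.
P[0]: E(K, E2) = 6E; D4 ⊕ 6E = BA.
P[1]: E(K, D4) = 60; 58 ⊕ 60 = 38.

P[0] = BA, P[1] = 38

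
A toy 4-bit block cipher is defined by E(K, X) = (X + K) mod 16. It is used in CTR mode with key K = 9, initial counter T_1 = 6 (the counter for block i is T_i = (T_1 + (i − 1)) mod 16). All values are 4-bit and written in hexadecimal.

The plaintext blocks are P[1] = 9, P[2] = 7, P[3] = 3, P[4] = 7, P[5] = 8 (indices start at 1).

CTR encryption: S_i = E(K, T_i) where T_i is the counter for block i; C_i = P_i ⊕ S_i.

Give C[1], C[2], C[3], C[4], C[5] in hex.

C[1] = 6, C[2] = 7, C[3] = 2, C[4] = 5, C[5] = B

C[1]: T = 6, S = E(K, T) = F; 9 ⊕ F = 6.
C[2]: T = 7, S = E(K, T) = 0; 7 ⊕ 0 = 7.
C[3]: T = 8, S = E(K, T) = 1; 3 ⊕ 1 = 2.
C[4]: T = 9, S = E(K, T) = 2; 7 ⊕ 2 = 5.
C[5]: T = A, S = E(K, T) = 3; 8 ⊕ 3 = B.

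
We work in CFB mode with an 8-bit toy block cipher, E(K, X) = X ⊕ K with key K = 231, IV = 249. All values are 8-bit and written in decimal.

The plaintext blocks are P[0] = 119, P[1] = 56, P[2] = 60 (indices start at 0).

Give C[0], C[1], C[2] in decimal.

C[0] = 105, C[1] = 182, C[2] = 109

CFB encryption: C_i = P_i ⊕ E(K, C_{i−1}), with C_{−1} = IV.
C[0]: E(K, 249) = 30; 119 ⊕ 30 = 105.
C[1]: E(K, 105) = 142; 56 ⊕ 142 = 182.
C[2]: E(K, 182) = 81; 60 ⊕ 81 = 109.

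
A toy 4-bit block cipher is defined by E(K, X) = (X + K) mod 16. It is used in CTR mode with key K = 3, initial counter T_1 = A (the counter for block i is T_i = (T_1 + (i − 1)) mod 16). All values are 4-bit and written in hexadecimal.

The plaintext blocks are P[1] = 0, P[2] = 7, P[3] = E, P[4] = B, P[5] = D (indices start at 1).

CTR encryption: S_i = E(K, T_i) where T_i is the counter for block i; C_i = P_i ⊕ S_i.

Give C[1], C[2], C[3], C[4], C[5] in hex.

C[1]: T = A, S = E(K, T) = D; 0 ⊕ D = D.
C[2]: T = B, S = E(K, T) = E; 7 ⊕ E = 9.
C[3]: T = C, S = E(K, T) = F; E ⊕ F = 1.
C[4]: T = D, S = E(K, T) = 0; B ⊕ 0 = B.
C[5]: T = E, S = E(K, T) = 1; D ⊕ 1 = C.

C[1] = D, C[2] = 9, C[3] = 1, C[4] = B, C[5] = C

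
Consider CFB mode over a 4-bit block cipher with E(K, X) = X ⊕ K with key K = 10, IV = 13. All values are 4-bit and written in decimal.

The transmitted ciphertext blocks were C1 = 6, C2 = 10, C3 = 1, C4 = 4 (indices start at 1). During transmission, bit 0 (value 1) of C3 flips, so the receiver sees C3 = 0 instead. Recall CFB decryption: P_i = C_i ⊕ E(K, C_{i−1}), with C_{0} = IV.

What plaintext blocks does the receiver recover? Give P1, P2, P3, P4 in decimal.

Only C3 changed, to 0. In CFB, a change in C_i flips the same bit in P_i and garbles P_{i+1}. Decrypting the received ciphertext:
P1: E(K, 13) = 7; 6 ⊕ 7 = 1.
P2: E(K, 6) = 12; 10 ⊕ 12 = 6.
P3: E(K, 10) = 0; 0 ⊕ 0 = 0.
P4: E(K, 0) = 10; 4 ⊕ 10 = 14.
Blocks that differ from the original plaintext: P3, P4.

P1 = 1, P2 = 6, P3 = 0, P4 = 14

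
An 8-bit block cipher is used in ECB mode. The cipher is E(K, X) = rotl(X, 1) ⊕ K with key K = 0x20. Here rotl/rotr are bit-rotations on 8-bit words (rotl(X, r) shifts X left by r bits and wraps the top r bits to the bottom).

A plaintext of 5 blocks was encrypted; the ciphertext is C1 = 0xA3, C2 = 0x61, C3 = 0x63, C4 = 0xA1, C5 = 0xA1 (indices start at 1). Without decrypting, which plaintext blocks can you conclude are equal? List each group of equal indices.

ECB encrypts each block independently with the same key, so equal ciphertext blocks imply equal plaintext blocks.
C4 = C5 = 0xA1, so P4 = P5.

P4 = P5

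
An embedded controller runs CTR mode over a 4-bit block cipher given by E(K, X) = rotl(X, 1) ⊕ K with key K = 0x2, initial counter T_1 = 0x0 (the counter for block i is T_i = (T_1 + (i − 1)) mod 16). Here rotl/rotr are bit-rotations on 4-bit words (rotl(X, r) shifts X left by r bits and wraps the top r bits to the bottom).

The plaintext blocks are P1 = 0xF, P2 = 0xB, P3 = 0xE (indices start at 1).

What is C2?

C2 = 0xB

CTR encryption: S_i = E(K, T_i) where T_i is the counter for block i; C_i = P_i ⊕ S_i.
C1: T = 0x0, S = E(K, T) = 0x2; 0xF ⊕ 0x2 = 0xD.
C2: T = 0x1, S = E(K, T) = 0x0; 0xB ⊕ 0x0 = 0xB.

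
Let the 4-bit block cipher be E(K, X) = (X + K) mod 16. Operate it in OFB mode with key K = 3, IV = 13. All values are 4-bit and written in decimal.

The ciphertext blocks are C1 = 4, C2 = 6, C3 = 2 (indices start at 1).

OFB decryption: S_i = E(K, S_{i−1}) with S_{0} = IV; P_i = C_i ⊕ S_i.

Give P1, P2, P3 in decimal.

P1: S = E(K, 13) = 0; 4 ⊕ 0 = 4.
P2: S = E(K, 0) = 3; 6 ⊕ 3 = 5.
P3: S = E(K, 3) = 6; 2 ⊕ 6 = 4.

P1 = 4, P2 = 5, P3 = 4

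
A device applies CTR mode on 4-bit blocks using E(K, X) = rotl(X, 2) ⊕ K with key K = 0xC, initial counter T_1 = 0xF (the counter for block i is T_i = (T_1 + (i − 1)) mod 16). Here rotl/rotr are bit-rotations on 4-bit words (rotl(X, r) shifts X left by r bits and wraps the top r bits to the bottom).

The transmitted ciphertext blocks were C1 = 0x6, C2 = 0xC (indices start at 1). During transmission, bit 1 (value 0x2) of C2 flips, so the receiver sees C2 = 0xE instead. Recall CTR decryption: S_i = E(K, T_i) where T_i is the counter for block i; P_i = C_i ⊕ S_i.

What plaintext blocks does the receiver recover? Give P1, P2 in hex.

P1 = 0x5, P2 = 0x2

Only C2 changed, to 0xE. In CTR, a change in C_i flips the same bit in P_i only; the keystream is unaffected. Decrypting the received ciphertext:
P1: T = 0xF, S = E(K, T) = 0x3; 0x6 ⊕ 0x3 = 0x5.
P2: T = 0x0, S = E(K, T) = 0xC; 0xE ⊕ 0xC = 0x2.
Blocks that differ from the original plaintext: P2.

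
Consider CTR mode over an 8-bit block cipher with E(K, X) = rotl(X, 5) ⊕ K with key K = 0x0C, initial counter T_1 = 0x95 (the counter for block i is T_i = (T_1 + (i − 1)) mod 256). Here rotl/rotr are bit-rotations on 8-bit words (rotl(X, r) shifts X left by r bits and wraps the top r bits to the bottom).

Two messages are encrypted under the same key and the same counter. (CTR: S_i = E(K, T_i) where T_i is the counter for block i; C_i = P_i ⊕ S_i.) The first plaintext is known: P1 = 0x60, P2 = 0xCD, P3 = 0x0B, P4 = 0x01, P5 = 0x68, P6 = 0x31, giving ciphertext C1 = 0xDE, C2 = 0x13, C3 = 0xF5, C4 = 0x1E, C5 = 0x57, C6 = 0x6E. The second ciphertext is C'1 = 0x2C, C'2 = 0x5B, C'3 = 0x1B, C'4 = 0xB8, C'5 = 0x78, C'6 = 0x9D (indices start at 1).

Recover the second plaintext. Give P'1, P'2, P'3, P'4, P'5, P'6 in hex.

P'1 = 0x92, P'2 = 0x85, P'3 = 0xE5, P'4 = 0xA7, P'5 = 0x47, P'6 = 0xC2

In CTR with a reused counter, both messages share the same keystream S_i, so C_i ⊕ C'_i = P_i ⊕ P'_i and thus P'_i = P_i ⊕ C_i ⊕ C'_i.
P'1: 0x60 ⊕ 0xDE ⊕ 0x2C = 0x92.
P'2: 0xCD ⊕ 0x13 ⊕ 0x5B = 0x85.
P'3: 0x0B ⊕ 0xF5 ⊕ 0x1B = 0xE5.
P'4: 0x01 ⊕ 0x1E ⊕ 0xB8 = 0xA7.
P'5: 0x68 ⊕ 0x57 ⊕ 0x78 = 0x47.
P'6: 0x31 ⊕ 0x6E ⊕ 0x9D = 0xC2.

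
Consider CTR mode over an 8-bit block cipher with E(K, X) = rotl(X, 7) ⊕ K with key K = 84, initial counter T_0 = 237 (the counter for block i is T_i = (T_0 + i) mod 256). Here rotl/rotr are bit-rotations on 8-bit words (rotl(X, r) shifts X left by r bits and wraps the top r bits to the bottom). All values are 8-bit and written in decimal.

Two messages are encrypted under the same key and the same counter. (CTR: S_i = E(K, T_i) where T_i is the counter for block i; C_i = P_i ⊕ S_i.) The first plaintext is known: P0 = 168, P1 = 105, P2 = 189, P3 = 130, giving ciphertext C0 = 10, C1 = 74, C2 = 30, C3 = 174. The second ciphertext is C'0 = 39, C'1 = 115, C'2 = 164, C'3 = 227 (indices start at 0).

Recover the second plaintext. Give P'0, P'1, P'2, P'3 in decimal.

P'0 = 133, P'1 = 80, P'2 = 7, P'3 = 207

In CTR with a reused counter, both messages share the same keystream S_i, so C_i ⊕ C'_i = P_i ⊕ P'_i and thus P'_i = P_i ⊕ C_i ⊕ C'_i.
P'0: 168 ⊕ 10 ⊕ 39 = 133.
P'1: 105 ⊕ 74 ⊕ 115 = 80.
P'2: 189 ⊕ 30 ⊕ 164 = 7.
P'3: 130 ⊕ 174 ⊕ 227 = 207.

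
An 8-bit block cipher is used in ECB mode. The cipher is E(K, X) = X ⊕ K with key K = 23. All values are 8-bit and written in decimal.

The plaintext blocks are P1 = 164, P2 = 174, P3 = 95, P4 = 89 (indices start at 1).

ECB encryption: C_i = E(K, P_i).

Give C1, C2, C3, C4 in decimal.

C1: E(K, 164) = 179.
C2: E(K, 174) = 185.
C3: E(K, 95) = 72.
C4: E(K, 89) = 78.

C1 = 179, C2 = 185, C3 = 72, C4 = 78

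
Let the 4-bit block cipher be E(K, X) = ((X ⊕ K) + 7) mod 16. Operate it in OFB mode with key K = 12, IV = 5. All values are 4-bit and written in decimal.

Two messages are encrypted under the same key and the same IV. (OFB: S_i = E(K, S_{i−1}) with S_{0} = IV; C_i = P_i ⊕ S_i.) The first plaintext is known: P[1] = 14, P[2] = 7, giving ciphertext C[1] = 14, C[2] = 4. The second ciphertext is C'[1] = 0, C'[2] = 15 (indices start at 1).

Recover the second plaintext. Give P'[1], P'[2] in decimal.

In OFB with a reused IV, both messages share the same keystream S_i, so C_i ⊕ C'_i = P_i ⊕ P'_i and thus P'_i = P_i ⊕ C_i ⊕ C'_i.
P'[1]: 14 ⊕ 14 ⊕ 0 = 0.
P'[2]: 7 ⊕ 4 ⊕ 15 = 12.

P'[1] = 0, P'[2] = 12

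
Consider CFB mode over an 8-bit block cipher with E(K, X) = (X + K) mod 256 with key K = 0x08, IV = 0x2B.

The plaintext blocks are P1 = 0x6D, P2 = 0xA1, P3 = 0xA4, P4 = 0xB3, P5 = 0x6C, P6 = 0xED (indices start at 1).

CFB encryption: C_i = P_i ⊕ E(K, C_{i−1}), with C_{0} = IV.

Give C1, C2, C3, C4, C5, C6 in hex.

C1: E(K, 0x2B) = 0x33; 0x6D ⊕ 0x33 = 0x5E.
C2: E(K, 0x5E) = 0x66; 0xA1 ⊕ 0x66 = 0xC7.
C3: E(K, 0xC7) = 0xCF; 0xA4 ⊕ 0xCF = 0x6B.
C4: E(K, 0x6B) = 0x73; 0xB3 ⊕ 0x73 = 0xC0.
C5: E(K, 0xC0) = 0xC8; 0x6C ⊕ 0xC8 = 0xA4.
C6: E(K, 0xA4) = 0xAC; 0xED ⊕ 0xAC = 0x41.

C1 = 0x5E, C2 = 0xC7, C3 = 0x6B, C4 = 0xC0, C5 = 0xA4, C6 = 0x41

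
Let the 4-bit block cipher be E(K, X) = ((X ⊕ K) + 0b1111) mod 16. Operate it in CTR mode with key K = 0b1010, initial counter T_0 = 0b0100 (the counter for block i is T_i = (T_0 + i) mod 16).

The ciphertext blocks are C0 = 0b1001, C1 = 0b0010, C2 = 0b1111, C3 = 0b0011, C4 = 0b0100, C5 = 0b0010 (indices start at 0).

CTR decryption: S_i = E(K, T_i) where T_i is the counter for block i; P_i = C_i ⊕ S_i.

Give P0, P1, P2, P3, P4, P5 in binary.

P0 = 0b0100, P1 = 0b1100, P2 = 0b0100, P3 = 0b1111, P4 = 0b0101, P5 = 0b0000

P0: T = 0b0100, S = E(K, T) = 0b1101; 0b1001 ⊕ 0b1101 = 0b0100.
P1: T = 0b0101, S = E(K, T) = 0b1110; 0b0010 ⊕ 0b1110 = 0b1100.
P2: T = 0b0110, S = E(K, T) = 0b1011; 0b1111 ⊕ 0b1011 = 0b0100.
P3: T = 0b0111, S = E(K, T) = 0b1100; 0b0011 ⊕ 0b1100 = 0b1111.
P4: T = 0b1000, S = E(K, T) = 0b0001; 0b0100 ⊕ 0b0001 = 0b0101.
P5: T = 0b1001, S = E(K, T) = 0b0010; 0b0010 ⊕ 0b0010 = 0b0000.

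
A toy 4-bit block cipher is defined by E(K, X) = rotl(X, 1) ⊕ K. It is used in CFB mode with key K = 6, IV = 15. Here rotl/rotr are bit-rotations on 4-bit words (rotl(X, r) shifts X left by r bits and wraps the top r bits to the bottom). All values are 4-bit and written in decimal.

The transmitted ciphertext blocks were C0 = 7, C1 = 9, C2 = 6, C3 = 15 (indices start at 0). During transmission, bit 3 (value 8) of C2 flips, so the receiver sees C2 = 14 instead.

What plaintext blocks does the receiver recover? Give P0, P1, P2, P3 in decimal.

P0 = 14, P1 = 1, P2 = 11, P3 = 4

CFB decryption: P_i = C_i ⊕ E(K, C_{i−1}), with C_{−1} = IV.
Only C2 changed, to 14. In CFB, a change in C_i flips the same bit in P_i and garbles P_{i+1}. Decrypting the received ciphertext:
P0: E(K, 15) = 9; 7 ⊕ 9 = 14.
P1: E(K, 7) = 8; 9 ⊕ 8 = 1.
P2: E(K, 9) = 5; 14 ⊕ 5 = 11.
P3: E(K, 14) = 11; 15 ⊕ 11 = 4.
Blocks that differ from the original plaintext: P2, P3.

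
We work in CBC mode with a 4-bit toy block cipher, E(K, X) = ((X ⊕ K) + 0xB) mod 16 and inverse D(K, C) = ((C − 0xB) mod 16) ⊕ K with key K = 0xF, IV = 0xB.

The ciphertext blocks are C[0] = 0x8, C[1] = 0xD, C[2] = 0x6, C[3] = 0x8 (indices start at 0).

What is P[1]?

P[1] = 0x5

CBC decryption: P_i = D(K, C_i) ⊕ C_{i−1}, with C_{−1} = IV.
P[1]: D(K, 0xD) = 0xD; 0xD ⊕ 0x8 = 0x5.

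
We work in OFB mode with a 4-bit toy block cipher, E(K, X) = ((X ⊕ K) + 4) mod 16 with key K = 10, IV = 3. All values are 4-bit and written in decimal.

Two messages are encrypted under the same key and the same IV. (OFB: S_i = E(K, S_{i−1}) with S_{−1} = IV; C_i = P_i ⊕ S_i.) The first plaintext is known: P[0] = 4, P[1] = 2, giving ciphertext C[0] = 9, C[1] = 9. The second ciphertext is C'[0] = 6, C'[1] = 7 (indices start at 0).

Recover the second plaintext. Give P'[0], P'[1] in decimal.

In OFB with a reused IV, both messages share the same keystream S_i, so C_i ⊕ C'_i = P_i ⊕ P'_i and thus P'_i = P_i ⊕ C_i ⊕ C'_i.
P'[0]: 4 ⊕ 9 ⊕ 6 = 11.
P'[1]: 2 ⊕ 9 ⊕ 7 = 12.

P'[0] = 11, P'[1] = 12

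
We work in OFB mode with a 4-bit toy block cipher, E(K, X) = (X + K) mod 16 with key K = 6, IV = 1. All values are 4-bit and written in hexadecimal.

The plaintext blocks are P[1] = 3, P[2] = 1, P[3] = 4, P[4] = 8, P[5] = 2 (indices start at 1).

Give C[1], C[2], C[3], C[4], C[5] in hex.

OFB encryption: S_i = E(K, S_{i−1}) with S_{0} = IV; C_i = P_i ⊕ S_i.
C[1]: S = E(K, 1) = 7; 3 ⊕ 7 = 4.
C[2]: S = E(K, 7) = D; 1 ⊕ D = C.
C[3]: S = E(K, D) = 3; 4 ⊕ 3 = 7.
C[4]: S = E(K, 3) = 9; 8 ⊕ 9 = 1.
C[5]: S = E(K, 9) = F; 2 ⊕ F = D.

C[1] = 4, C[2] = C, C[3] = 7, C[4] = 1, C[5] = D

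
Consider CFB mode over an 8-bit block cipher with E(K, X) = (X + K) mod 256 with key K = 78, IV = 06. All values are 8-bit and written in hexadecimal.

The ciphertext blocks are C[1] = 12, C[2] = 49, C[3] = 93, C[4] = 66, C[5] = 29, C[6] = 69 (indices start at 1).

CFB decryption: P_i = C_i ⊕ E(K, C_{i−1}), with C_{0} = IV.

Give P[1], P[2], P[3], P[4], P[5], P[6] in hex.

P[1] = 6C, P[2] = C3, P[3] = 52, P[4] = 6D, P[5] = F7, P[6] = C8

P[1]: E(K, 06) = 7E; 12 ⊕ 7E = 6C.
P[2]: E(K, 12) = 8A; 49 ⊕ 8A = C3.
P[3]: E(K, 49) = C1; 93 ⊕ C1 = 52.
P[4]: E(K, 93) = 0B; 66 ⊕ 0B = 6D.
P[5]: E(K, 66) = DE; 29 ⊕ DE = F7.
P[6]: E(K, 29) = A1; 69 ⊕ A1 = C8.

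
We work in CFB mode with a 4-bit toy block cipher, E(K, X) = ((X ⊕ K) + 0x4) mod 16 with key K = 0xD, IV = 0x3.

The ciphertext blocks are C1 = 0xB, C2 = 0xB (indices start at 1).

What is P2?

P2 = 0x1

CFB decryption: P_i = C_i ⊕ E(K, C_{i−1}), with C_{0} = IV.
P2: E(K, 0xB) = 0xA; 0xB ⊕ 0xA = 0x1.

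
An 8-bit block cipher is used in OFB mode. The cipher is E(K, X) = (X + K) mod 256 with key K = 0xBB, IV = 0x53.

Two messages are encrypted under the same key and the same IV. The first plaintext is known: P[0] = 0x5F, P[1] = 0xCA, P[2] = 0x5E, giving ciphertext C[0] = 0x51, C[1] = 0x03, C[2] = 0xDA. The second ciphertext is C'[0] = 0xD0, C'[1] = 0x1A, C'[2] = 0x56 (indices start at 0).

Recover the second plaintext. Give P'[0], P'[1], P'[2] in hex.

In OFB with a reused IV, both messages share the same keystream S_i, so C_i ⊕ C'_i = P_i ⊕ P'_i and thus P'_i = P_i ⊕ C_i ⊕ C'_i.
P'[0]: 0x5F ⊕ 0x51 ⊕ 0xD0 = 0xDE.
P'[1]: 0xCA ⊕ 0x03 ⊕ 0x1A = 0xD3.
P'[2]: 0x5E ⊕ 0xDA ⊕ 0x56 = 0xD2.

P'[0] = 0xDE, P'[1] = 0xD3, P'[2] = 0xD2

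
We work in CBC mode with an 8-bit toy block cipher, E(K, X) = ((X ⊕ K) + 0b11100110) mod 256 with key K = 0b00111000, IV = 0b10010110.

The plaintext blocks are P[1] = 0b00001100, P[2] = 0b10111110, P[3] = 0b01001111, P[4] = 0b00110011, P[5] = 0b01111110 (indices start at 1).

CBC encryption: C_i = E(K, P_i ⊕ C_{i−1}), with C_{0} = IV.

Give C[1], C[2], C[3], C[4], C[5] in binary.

C[1]: P[1] ⊕ 0b10010110 = 0b10011010; E(K, 0b10011010) = 0b10001000.
C[2]: P[2] ⊕ 0b10001000 = 0b00110110; E(K, 0b00110110) = 0b11110100.
C[3]: P[3] ⊕ 0b11110100 = 0b10111011; E(K, 0b10111011) = 0b01101001.
C[4]: P[4] ⊕ 0b01101001 = 0b01011010; E(K, 0b01011010) = 0b01001000.
C[5]: P[5] ⊕ 0b01001000 = 0b00110110; E(K, 0b00110110) = 0b11110100.

C[1] = 0b10001000, C[2] = 0b11110100, C[3] = 0b01101001, C[4] = 0b01001000, C[5] = 0b11110100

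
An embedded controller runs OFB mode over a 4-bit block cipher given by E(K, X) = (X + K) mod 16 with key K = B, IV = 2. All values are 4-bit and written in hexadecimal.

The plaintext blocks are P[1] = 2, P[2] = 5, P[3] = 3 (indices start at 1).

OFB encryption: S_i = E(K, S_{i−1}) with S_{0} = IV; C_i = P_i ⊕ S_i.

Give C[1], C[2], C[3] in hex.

C[1] = F, C[2] = D, C[3] = 0

C[1]: S = E(K, 2) = D; 2 ⊕ D = F.
C[2]: S = E(K, D) = 8; 5 ⊕ 8 = D.
C[3]: S = E(K, 8) = 3; 3 ⊕ 3 = 0.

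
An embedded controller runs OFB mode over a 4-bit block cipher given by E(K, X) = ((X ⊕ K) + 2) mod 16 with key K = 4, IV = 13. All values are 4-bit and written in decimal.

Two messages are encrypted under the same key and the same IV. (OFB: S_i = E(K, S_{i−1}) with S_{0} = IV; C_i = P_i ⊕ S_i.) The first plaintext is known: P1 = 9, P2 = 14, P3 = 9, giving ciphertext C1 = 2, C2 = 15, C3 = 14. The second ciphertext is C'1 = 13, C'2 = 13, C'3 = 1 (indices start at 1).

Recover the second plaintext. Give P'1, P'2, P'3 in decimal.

In OFB with a reused IV, both messages share the same keystream S_i, so C_i ⊕ C'_i = P_i ⊕ P'_i and thus P'_i = P_i ⊕ C_i ⊕ C'_i.
P'1: 9 ⊕ 2 ⊕ 13 = 6.
P'2: 14 ⊕ 15 ⊕ 13 = 12.
P'3: 9 ⊕ 14 ⊕ 1 = 6.

P'1 = 6, P'2 = 12, P'3 = 6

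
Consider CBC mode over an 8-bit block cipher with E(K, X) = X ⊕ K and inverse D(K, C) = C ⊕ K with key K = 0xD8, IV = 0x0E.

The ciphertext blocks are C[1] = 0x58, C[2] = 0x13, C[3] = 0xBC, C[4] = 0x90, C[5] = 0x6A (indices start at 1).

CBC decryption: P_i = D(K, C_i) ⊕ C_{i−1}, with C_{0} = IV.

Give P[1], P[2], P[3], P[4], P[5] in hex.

P[1] = 0x8E, P[2] = 0x93, P[3] = 0x77, P[4] = 0xF4, P[5] = 0x22

P[1]: D(K, 0x58) = 0x80; 0x80 ⊕ 0x0E = 0x8E.
P[2]: D(K, 0x13) = 0xCB; 0xCB ⊕ 0x58 = 0x93.
P[3]: D(K, 0xBC) = 0x64; 0x64 ⊕ 0x13 = 0x77.
P[4]: D(K, 0x90) = 0x48; 0x48 ⊕ 0xBC = 0xF4.
P[5]: D(K, 0x6A) = 0xB2; 0xB2 ⊕ 0x90 = 0x22.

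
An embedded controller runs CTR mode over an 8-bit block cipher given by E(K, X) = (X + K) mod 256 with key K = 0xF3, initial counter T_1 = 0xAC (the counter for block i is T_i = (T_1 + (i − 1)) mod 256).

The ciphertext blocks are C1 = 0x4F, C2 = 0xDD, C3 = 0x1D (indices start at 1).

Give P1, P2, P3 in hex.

CTR decryption: S_i = E(K, T_i) where T_i is the counter for block i; P_i = C_i ⊕ S_i.
P1: T = 0xAC, S = E(K, T) = 0x9F; 0x4F ⊕ 0x9F = 0xD0.
P2: T = 0xAD, S = E(K, T) = 0xA0; 0xDD ⊕ 0xA0 = 0x7D.
P3: T = 0xAE, S = E(K, T) = 0xA1; 0x1D ⊕ 0xA1 = 0xBC.

P1 = 0xD0, P2 = 0x7D, P3 = 0xBC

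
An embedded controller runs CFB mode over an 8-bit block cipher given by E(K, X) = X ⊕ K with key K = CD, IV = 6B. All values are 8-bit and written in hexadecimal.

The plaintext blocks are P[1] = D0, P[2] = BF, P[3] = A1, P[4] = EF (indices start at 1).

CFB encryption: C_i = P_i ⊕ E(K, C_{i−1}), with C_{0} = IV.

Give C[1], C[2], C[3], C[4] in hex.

C[1]: E(K, 6B) = A6; D0 ⊕ A6 = 76.
C[2]: E(K, 76) = BB; BF ⊕ BB = 04.
C[3]: E(K, 04) = C9; A1 ⊕ C9 = 68.
C[4]: E(K, 68) = A5; EF ⊕ A5 = 4A.

C[1] = 76, C[2] = 04, C[3] = 68, C[4] = 4A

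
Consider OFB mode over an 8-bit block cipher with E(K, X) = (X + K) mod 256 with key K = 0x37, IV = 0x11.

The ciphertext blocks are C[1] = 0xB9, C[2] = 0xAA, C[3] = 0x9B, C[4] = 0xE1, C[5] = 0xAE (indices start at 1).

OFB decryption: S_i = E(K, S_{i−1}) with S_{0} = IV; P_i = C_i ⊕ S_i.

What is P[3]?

P[1]: S = E(K, 0x11) = 0x48; 0xB9 ⊕ 0x48 = 0xF1.
P[2]: S = E(K, 0x48) = 0x7F; 0xAA ⊕ 0x7F = 0xD5.
P[3]: S = E(K, 0x7F) = 0xB6; 0x9B ⊕ 0xB6 = 0x2D.

P[3] = 0x2D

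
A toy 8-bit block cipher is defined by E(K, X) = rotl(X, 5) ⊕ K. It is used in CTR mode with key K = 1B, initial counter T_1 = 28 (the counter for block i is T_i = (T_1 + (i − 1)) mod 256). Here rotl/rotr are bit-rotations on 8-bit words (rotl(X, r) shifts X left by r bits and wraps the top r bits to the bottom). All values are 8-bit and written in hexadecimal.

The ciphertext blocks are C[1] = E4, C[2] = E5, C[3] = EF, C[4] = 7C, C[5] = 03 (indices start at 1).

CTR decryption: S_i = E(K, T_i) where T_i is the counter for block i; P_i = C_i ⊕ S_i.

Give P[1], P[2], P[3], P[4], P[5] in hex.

P[1] = FA, P[2] = DB, P[3] = B1, P[4] = 02, P[5] = 9D

P[1]: T = 28, S = E(K, T) = 1E; E4 ⊕ 1E = FA.
P[2]: T = 29, S = E(K, T) = 3E; E5 ⊕ 3E = DB.
P[3]: T = 2A, S = E(K, T) = 5E; EF ⊕ 5E = B1.
P[4]: T = 2B, S = E(K, T) = 7E; 7C ⊕ 7E = 02.
P[5]: T = 2C, S = E(K, T) = 9E; 03 ⊕ 9E = 9D.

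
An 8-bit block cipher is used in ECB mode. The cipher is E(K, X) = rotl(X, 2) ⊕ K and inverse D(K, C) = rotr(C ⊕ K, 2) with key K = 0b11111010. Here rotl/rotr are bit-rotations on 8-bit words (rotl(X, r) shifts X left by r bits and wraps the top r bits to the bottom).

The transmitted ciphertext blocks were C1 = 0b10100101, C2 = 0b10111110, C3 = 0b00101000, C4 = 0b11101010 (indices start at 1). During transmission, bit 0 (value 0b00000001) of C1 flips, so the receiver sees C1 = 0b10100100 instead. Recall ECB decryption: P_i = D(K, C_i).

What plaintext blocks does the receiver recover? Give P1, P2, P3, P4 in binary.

P1 = 0b10010111, P2 = 0b00010001, P3 = 0b10110100, P4 = 0b00000100

Only C1 changed, to 0b10100100. In ECB, a change in C_i affects only P_i. Decrypting the received ciphertext:
P1: D(K, 0b10100100) = 0b10010111.
P2: D(K, 0b10111110) = 0b00010001.
P3: D(K, 0b00101000) = 0b10110100.
P4: D(K, 0b11101010) = 0b00000100.
Blocks that differ from the original plaintext: P1.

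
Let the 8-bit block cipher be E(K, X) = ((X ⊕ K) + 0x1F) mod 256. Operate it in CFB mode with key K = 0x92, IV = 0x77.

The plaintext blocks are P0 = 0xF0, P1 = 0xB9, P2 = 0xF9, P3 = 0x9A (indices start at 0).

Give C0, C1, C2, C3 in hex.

CFB encryption: C_i = P_i ⊕ E(K, C_{i−1}), with C_{−1} = IV.
C0: E(K, 0x77) = 0x04; 0xF0 ⊕ 0x04 = 0xF4.
C1: E(K, 0xF4) = 0x85; 0xB9 ⊕ 0x85 = 0x3C.
C2: E(K, 0x3C) = 0xCD; 0xF9 ⊕ 0xCD = 0x34.
C3: E(K, 0x34) = 0xC5; 0x9A ⊕ 0xC5 = 0x5F.

C0 = 0xF4, C1 = 0x3C, C2 = 0x34, C3 = 0x5F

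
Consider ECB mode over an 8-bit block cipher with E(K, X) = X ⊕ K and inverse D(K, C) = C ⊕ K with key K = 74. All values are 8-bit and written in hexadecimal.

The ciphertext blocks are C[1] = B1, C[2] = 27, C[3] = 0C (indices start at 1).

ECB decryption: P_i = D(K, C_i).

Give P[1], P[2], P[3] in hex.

P[1]: D(K, B1) = C5.
P[2]: D(K, 27) = 53.
P[3]: D(K, 0C) = 78.

P[1] = C5, P[2] = 53, P[3] = 78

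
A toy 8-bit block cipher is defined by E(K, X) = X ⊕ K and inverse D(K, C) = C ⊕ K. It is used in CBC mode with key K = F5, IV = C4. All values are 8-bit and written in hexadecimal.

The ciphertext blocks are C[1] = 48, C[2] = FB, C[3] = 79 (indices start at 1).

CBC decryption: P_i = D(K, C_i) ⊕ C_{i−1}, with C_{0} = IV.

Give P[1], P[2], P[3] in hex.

P[1] = 79, P[2] = 46, P[3] = 77

P[1]: D(K, 48) = BD; BD ⊕ C4 = 79.
P[2]: D(K, FB) = 0E; 0E ⊕ 48 = 46.
P[3]: D(K, 79) = 8C; 8C ⊕ FB = 77.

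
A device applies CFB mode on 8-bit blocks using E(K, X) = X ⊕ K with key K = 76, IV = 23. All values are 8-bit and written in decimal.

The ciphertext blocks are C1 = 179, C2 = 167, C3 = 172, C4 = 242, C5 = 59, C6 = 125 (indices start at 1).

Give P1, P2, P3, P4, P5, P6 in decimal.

P1 = 232, P2 = 88, P3 = 71, P4 = 18, P5 = 133, P6 = 10

CFB decryption: P_i = C_i ⊕ E(K, C_{i−1}), with C_{0} = IV.
P1: E(K, 23) = 91; 179 ⊕ 91 = 232.
P2: E(K, 179) = 255; 167 ⊕ 255 = 88.
P3: E(K, 167) = 235; 172 ⊕ 235 = 71.
P4: E(K, 172) = 224; 242 ⊕ 224 = 18.
P5: E(K, 242) = 190; 59 ⊕ 190 = 133.
P6: E(K, 59) = 119; 125 ⊕ 119 = 10.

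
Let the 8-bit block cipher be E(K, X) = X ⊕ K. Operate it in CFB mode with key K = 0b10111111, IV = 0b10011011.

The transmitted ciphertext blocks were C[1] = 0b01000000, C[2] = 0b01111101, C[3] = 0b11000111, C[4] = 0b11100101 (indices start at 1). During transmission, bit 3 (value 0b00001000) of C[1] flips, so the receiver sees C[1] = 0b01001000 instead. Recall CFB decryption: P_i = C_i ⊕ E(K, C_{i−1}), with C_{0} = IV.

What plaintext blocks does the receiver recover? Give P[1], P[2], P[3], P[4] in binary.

P[1] = 0b01101100, P[2] = 0b10001010, P[3] = 0b00000101, P[4] = 0b10011101

Only C[1] changed, to 0b01001000. In CFB, a change in C_i flips the same bit in P_i and garbles P_{i+1}. Decrypting the received ciphertext:
P[1]: E(K, 0b10011011) = 0b00100100; 0b01001000 ⊕ 0b00100100 = 0b01101100.
P[2]: E(K, 0b01001000) = 0b11110111; 0b01111101 ⊕ 0b11110111 = 0b10001010.
P[3]: E(K, 0b01111101) = 0b11000010; 0b11000111 ⊕ 0b11000010 = 0b00000101.
P[4]: E(K, 0b11000111) = 0b01111000; 0b11100101 ⊕ 0b01111000 = 0b10011101.
Blocks that differ from the original plaintext: P[1], P[2].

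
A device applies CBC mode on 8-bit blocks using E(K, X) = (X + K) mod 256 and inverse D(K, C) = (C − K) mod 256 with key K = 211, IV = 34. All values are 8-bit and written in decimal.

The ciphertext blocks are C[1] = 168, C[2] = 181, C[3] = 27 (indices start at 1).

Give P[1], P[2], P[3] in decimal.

CBC decryption: P_i = D(K, C_i) ⊕ C_{i−1}, with C_{0} = IV.
P[1]: D(K, 168) = 213; 213 ⊕ 34 = 247.
P[2]: D(K, 181) = 226; 226 ⊕ 168 = 74.
P[3]: D(K, 27) = 72; 72 ⊕ 181 = 253.

P[1] = 247, P[2] = 74, P[3] = 253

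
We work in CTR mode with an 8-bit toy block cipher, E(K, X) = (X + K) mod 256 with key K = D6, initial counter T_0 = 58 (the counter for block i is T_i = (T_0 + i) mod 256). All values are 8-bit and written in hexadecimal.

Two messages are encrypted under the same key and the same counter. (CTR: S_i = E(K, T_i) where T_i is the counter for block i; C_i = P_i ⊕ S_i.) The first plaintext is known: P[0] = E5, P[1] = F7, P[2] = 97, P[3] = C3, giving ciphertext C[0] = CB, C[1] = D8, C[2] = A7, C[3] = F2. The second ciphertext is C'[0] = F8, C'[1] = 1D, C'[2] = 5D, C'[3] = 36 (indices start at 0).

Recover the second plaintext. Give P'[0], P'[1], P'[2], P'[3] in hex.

In CTR with a reused counter, both messages share the same keystream S_i, so C_i ⊕ C'_i = P_i ⊕ P'_i and thus P'_i = P_i ⊕ C_i ⊕ C'_i.
P'[0]: E5 ⊕ CB ⊕ F8 = D6.
P'[1]: F7 ⊕ D8 ⊕ 1D = 32.
P'[2]: 97 ⊕ A7 ⊕ 5D = 6D.
P'[3]: C3 ⊕ F2 ⊕ 36 = 07.

P'[0] = D6, P'[1] = 32, P'[2] = 6D, P'[3] = 07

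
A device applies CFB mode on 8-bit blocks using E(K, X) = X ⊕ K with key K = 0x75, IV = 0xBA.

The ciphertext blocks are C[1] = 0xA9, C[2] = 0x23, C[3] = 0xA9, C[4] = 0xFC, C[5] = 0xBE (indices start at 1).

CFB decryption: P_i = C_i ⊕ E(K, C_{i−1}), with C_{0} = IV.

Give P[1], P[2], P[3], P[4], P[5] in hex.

P[1] = 0x66, P[2] = 0xFF, P[3] = 0xFF, P[4] = 0x20, P[5] = 0x37

P[1]: E(K, 0xBA) = 0xCF; 0xA9 ⊕ 0xCF = 0x66.
P[2]: E(K, 0xA9) = 0xDC; 0x23 ⊕ 0xDC = 0xFF.
P[3]: E(K, 0x23) = 0x56; 0xA9 ⊕ 0x56 = 0xFF.
P[4]: E(K, 0xA9) = 0xDC; 0xFC ⊕ 0xDC = 0x20.
P[5]: E(K, 0xFC) = 0x89; 0xBE ⊕ 0x89 = 0x37.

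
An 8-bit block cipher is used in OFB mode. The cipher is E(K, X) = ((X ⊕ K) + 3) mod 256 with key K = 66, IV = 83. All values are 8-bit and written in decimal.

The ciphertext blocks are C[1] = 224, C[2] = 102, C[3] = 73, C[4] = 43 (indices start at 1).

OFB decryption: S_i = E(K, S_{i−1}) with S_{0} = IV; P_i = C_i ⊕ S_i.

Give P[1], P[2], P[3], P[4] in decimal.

P[1]: S = E(K, 83) = 20; 224 ⊕ 20 = 244.
P[2]: S = E(K, 20) = 89; 102 ⊕ 89 = 63.
P[3]: S = E(K, 89) = 30; 73 ⊕ 30 = 87.
P[4]: S = E(K, 30) = 95; 43 ⊕ 95 = 116.

P[1] = 244, P[2] = 63, P[3] = 87, P[4] = 116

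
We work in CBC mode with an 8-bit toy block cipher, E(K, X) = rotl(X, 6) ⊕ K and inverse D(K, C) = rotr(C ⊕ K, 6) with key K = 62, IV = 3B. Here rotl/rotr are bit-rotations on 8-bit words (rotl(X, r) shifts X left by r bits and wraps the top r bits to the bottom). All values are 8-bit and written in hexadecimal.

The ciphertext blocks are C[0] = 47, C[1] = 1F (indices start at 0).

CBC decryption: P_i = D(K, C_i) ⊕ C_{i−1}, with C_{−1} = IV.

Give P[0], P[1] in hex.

P[0] = AF, P[1] = B2

P[0]: D(K, 47) = 94; 94 ⊕ 3B = AF.
P[1]: D(K, 1F) = F5; F5 ⊕ 47 = B2.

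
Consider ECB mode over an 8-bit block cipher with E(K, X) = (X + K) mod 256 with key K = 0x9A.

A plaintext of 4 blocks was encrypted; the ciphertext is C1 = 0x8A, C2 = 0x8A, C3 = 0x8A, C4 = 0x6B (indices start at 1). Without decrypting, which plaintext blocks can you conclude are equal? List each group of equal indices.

P1 = P2 = P3

ECB encrypts each block independently with the same key, so equal ciphertext blocks imply equal plaintext blocks.
C1 = C2 = C3 = 0x8A, so P1 = P2 = P3.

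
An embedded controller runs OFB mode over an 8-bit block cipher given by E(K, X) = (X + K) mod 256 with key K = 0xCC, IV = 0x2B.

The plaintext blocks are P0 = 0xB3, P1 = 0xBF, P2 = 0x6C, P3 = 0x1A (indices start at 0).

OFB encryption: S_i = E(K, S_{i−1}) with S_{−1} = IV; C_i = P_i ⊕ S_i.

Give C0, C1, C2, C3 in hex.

C0: S = E(K, 0x2B) = 0xF7; 0xB3 ⊕ 0xF7 = 0x44.
C1: S = E(K, 0xF7) = 0xC3; 0xBF ⊕ 0xC3 = 0x7C.
C2: S = E(K, 0xC3) = 0x8F; 0x6C ⊕ 0x8F = 0xE3.
C3: S = E(K, 0x8F) = 0x5B; 0x1A ⊕ 0x5B = 0x41.

C0 = 0x44, C1 = 0x7C, C2 = 0xE3, C3 = 0x41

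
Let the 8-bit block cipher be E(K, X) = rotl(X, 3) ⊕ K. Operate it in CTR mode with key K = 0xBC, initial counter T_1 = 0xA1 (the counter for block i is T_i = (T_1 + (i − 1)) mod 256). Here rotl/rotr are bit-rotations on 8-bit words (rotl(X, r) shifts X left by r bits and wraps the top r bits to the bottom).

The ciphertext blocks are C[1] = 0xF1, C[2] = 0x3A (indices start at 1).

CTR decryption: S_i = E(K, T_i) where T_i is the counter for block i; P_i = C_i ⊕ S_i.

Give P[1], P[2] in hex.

P[1] = 0x40, P[2] = 0x93

P[1]: T = 0xA1, S = E(K, T) = 0xB1; 0xF1 ⊕ 0xB1 = 0x40.
P[2]: T = 0xA2, S = E(K, T) = 0xA9; 0x3A ⊕ 0xA9 = 0x93.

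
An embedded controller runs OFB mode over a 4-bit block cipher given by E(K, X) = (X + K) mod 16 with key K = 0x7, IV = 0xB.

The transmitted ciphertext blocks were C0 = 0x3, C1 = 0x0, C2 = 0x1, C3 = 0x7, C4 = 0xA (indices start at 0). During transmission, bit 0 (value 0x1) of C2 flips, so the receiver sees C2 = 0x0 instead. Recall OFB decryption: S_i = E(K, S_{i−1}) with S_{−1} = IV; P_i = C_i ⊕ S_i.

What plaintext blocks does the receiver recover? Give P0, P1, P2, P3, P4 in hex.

Only C2 changed, to 0x0. In OFB, a change in C_i flips the same bit in P_i only; the keystream is unaffected. Decrypting the received ciphertext:
P0: S = E(K, 0xB) = 0x2; 0x3 ⊕ 0x2 = 0x1.
P1: S = E(K, 0x2) = 0x9; 0x0 ⊕ 0x9 = 0x9.
P2: S = E(K, 0x9) = 0x0; 0x0 ⊕ 0x0 = 0x0.
P3: S = E(K, 0x0) = 0x7; 0x7 ⊕ 0x7 = 0x0.
P4: S = E(K, 0x7) = 0xE; 0xA ⊕ 0xE = 0x4.
Blocks that differ from the original plaintext: P2.

P0 = 0x1, P1 = 0x9, P2 = 0x0, P3 = 0x0, P4 = 0x4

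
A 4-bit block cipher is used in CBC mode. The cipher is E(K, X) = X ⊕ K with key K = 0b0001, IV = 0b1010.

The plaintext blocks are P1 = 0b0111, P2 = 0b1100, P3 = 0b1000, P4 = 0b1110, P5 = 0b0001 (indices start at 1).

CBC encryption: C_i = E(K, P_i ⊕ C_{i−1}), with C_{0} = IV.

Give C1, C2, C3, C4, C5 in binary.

C1 = 0b1100, C2 = 0b0001, C3 = 0b1000, C4 = 0b0111, C5 = 0b0111

C1: P1 ⊕ 0b1010 = 0b1101; E(K, 0b1101) = 0b1100.
C2: P2 ⊕ 0b1100 = 0b0000; E(K, 0b0000) = 0b0001.
C3: P3 ⊕ 0b0001 = 0b1001; E(K, 0b1001) = 0b1000.
C4: P4 ⊕ 0b1000 = 0b0110; E(K, 0b0110) = 0b0111.
C5: P5 ⊕ 0b0111 = 0b0110; E(K, 0b0110) = 0b0111.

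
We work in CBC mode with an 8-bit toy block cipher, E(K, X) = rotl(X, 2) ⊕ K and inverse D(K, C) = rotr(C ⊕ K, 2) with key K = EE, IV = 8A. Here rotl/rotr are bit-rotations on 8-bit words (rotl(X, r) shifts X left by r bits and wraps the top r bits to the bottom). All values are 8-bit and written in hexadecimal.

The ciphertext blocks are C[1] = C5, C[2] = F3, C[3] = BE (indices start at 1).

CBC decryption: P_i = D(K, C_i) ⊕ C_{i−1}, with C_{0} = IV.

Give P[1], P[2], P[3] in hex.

P[1] = 40, P[2] = 82, P[3] = E7

P[1]: D(K, C5) = CA; CA ⊕ 8A = 40.
P[2]: D(K, F3) = 47; 47 ⊕ C5 = 82.
P[3]: D(K, BE) = 14; 14 ⊕ F3 = E7.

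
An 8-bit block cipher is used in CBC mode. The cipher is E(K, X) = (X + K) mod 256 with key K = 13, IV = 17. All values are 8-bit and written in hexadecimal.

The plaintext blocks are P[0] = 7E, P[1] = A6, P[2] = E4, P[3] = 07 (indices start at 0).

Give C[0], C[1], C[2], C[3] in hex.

C[0] = 7C, C[1] = ED, C[2] = 1C, C[3] = 2E

CBC encryption: C_i = E(K, P_i ⊕ C_{i−1}), with C_{−1} = IV.
C[0]: P[0] ⊕ 17 = 69; E(K, 69) = 7C.
C[1]: P[1] ⊕ 7C = DA; E(K, DA) = ED.
C[2]: P[2] ⊕ ED = 09; E(K, 09) = 1C.
C[3]: P[3] ⊕ 1C = 1B; E(K, 1B) = 2E.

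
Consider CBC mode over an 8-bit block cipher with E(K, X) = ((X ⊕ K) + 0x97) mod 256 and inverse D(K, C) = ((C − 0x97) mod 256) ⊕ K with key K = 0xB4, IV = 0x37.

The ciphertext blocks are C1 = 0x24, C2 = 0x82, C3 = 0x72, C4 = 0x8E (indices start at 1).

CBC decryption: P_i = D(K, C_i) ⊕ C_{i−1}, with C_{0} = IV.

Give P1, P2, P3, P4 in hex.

P1: D(K, 0x24) = 0x39; 0x39 ⊕ 0x37 = 0x0E.
P2: D(K, 0x82) = 0x5F; 0x5F ⊕ 0x24 = 0x7B.
P3: D(K, 0x72) = 0x6F; 0x6F ⊕ 0x82 = 0xED.
P4: D(K, 0x8E) = 0x43; 0x43 ⊕ 0x72 = 0x31.

P1 = 0x0E, P2 = 0x7B, P3 = 0xED, P4 = 0x31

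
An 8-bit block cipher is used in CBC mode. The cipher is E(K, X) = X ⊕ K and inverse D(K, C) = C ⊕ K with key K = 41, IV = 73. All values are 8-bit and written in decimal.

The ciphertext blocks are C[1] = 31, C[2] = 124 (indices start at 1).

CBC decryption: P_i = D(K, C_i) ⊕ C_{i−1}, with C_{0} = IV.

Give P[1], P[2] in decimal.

P[1]: D(K, 31) = 54; 54 ⊕ 73 = 127.
P[2]: D(K, 124) = 85; 85 ⊕ 31 = 74.

P[1] = 127, P[2] = 74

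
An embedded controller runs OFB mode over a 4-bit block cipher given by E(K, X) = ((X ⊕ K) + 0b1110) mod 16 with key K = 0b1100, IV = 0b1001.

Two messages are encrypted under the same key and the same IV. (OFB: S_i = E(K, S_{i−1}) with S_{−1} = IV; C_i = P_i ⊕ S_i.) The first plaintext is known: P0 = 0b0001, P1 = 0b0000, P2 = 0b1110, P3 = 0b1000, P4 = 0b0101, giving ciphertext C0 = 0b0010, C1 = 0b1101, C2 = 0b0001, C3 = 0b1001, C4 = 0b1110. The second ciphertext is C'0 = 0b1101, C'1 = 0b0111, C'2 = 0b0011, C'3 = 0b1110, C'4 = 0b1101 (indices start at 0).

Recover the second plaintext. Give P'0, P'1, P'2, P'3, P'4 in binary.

In OFB with a reused IV, both messages share the same keystream S_i, so C_i ⊕ C'_i = P_i ⊕ P'_i and thus P'_i = P_i ⊕ C_i ⊕ C'_i.
P'0: 0b0001 ⊕ 0b0010 ⊕ 0b1101 = 0b1110.
P'1: 0b0000 ⊕ 0b1101 ⊕ 0b0111 = 0b1010.
P'2: 0b1110 ⊕ 0b0001 ⊕ 0b0011 = 0b1100.
P'3: 0b1000 ⊕ 0b1001 ⊕ 0b1110 = 0b1111.
P'4: 0b0101 ⊕ 0b1110 ⊕ 0b1101 = 0b0110.

P'0 = 0b1110, P'1 = 0b1010, P'2 = 0b1100, P'3 = 0b1111, P'4 = 0b0110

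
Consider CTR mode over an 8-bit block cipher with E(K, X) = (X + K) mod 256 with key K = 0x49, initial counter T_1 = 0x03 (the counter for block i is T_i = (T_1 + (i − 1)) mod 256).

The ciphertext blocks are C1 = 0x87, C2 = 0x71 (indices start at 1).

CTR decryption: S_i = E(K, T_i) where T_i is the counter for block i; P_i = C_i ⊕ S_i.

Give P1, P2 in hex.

P1 = 0xCB, P2 = 0x3C

P1: T = 0x03, S = E(K, T) = 0x4C; 0x87 ⊕ 0x4C = 0xCB.
P2: T = 0x04, S = E(K, T) = 0x4D; 0x71 ⊕ 0x4D = 0x3C.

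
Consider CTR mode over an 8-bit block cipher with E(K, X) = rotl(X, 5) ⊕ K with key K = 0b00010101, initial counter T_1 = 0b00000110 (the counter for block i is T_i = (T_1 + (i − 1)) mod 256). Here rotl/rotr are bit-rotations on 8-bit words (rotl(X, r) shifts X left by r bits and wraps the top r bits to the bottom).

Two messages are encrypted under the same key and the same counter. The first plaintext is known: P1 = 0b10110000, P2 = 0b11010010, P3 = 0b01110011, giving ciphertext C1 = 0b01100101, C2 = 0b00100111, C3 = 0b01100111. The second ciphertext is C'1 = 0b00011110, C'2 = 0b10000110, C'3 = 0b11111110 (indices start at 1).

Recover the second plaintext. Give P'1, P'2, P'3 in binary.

In CTR with a reused counter, both messages share the same keystream S_i, so C_i ⊕ C'_i = P_i ⊕ P'_i and thus P'_i = P_i ⊕ C_i ⊕ C'_i.
P'1: 0b10110000 ⊕ 0b01100101 ⊕ 0b00011110 = 0b11001011.
P'2: 0b11010010 ⊕ 0b00100111 ⊕ 0b10000110 = 0b01110011.
P'3: 0b01110011 ⊕ 0b01100111 ⊕ 0b11111110 = 0b11101010.

P'1 = 0b11001011, P'2 = 0b01110011, P'3 = 0b11101010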